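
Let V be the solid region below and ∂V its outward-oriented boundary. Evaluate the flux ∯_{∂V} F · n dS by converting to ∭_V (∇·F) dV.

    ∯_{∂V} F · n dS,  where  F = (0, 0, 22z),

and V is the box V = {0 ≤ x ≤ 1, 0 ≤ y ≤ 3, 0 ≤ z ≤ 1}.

By the divergence theorem,

    ∯_{∂V} F · n dS = ∭_V (∇ · F) dV.

Compute the divergence:
    ∇ · F = ∂F_x/∂x + ∂F_y/∂y + ∂F_z/∂z = 0 + 0 + 22 = 22.

V is a rectangular box, so dV = dx dy dz with 0 ≤ x ≤ 1, 0 ≤ y ≤ 3, 0 ≤ z ≤ 1.

Integrate (22) over V as an iterated integral:

    ∭_V (∇·F) dV = ∫_0^{1} ∫_0^{3} ∫_0^{1} (22) dz dy dx.

Inner (z from 0 to 1): 22.
Middle (y from 0 to 3): 66.
Outer (x from 0 to 1): 66.

Therefore ∯_{∂V} F · n dS = 66.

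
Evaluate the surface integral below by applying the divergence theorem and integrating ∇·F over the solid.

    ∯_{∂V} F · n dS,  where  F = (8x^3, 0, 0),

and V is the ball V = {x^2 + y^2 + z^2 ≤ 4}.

By the divergence theorem,

    ∯_{∂V} F · n dS = ∭_V (∇ · F) dV.

Compute the divergence:
    ∇ · F = ∂F_x/∂x + ∂F_y/∂y + ∂F_z/∂z = 24x^2 + 0 + 0 = 24x^2.

In spherical coordinates, x = ρ sin(φ) cos(θ), y = ρ sin(φ) sin(θ), z = ρ cos(φ), dV = ρ^2 sin(φ) dρ dφ dθ, with 0 ≤ ρ ≤ 2, 0 ≤ φ ≤ π, 0 ≤ θ ≤ 2π.

The integrand, after substitution and multiplying by the volume element, becomes (24ρ^2sin(φ)^2cos(θ)^2) · ρ^2 sin(φ), so

    ∭_V (∇·F) dV = ∫_0^{2π} ∫_0^{π} ∫_0^{2} (24ρ^2sin(φ)^2cos(θ)^2) · ρ^2 sin(φ) dρ dφ dθ.

Inner (ρ from 0 to 2): 768sin(φ)^3cos(θ)^2/5.
Middle (φ from 0 to π): 1024cos(θ)^2/5.
Outer (θ from 0 to 2π): 1024π/5.

Therefore ∯_{∂V} F · n dS = 1024π/5.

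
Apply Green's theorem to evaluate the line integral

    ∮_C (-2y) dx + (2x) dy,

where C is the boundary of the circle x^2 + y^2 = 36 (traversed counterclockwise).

Green's theorem converts the closed line integral into a double integral over the enclosed region D:

    ∮_C P dx + Q dy = ∬_D (∂Q/∂x - ∂P/∂y) dA.

Here P = -2y, Q = 2x, so

    ∂Q/∂x = 2,    ∂P/∂y = -2,
    ∂Q/∂x - ∂P/∂y = 4.

D is the region x^2 + y^2 ≤ 36. Evaluating the double integral:

In polar coordinates (x = r cos θ, y = r sin θ, dA = r dr dθ) the integrand becomes 4, so

    ∬_D (4) dA = ∫_0^{2π} ∫_0^{6} (4) · r dr dθ.

Inner (r from 0 to 6): 72.
Outer (θ from 0 to 2π): 144π.

Therefore ∮_C P dx + Q dy = 144π.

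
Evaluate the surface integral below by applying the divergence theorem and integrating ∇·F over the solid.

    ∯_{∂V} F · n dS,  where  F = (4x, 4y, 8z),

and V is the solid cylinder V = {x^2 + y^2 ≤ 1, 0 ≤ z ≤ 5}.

By the divergence theorem,

    ∯_{∂V} F · n dS = ∭_V (∇ · F) dV.

Compute the divergence:
    ∇ · F = ∂F_x/∂x + ∂F_y/∂y + ∂F_z/∂z = 4 + 4 + 8 = 16.

In cylindrical coordinates, x = r cos(θ), y = r sin(θ), z = z, dV = r dr dθ dz, with 0 ≤ r ≤ 1, 0 ≤ θ ≤ 2π, 0 ≤ z ≤ 5.

The integrand, after substitution and multiplying by the volume element, becomes (16) · r, so

    ∭_V (∇·F) dV = ∫_0^{2π} ∫_0^{1} ∫_0^{5} (16) · r dz dr dθ.

Inner (z from 0 to 5): 80r.
Middle (r from 0 to 1): 40.
Outer (θ from 0 to 2π): 80π.

Therefore ∯_{∂V} F · n dS = 80π.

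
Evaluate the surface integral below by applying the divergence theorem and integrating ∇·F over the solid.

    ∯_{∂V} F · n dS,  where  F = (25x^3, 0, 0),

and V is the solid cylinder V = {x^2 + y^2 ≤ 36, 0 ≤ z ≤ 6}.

By the divergence theorem,

    ∯_{∂V} F · n dS = ∭_V (∇ · F) dV.

Compute the divergence:
    ∇ · F = ∂F_x/∂x + ∂F_y/∂y + ∂F_z/∂z = 75x^2 + 0 + 0 = 75x^2.

In cylindrical coordinates, x = r cos(θ), y = r sin(θ), z = z, dV = r dr dθ dz, with 0 ≤ r ≤ 6, 0 ≤ θ ≤ 2π, 0 ≤ z ≤ 6.

The integrand, after substitution and multiplying by the volume element, becomes (75r^2cos(θ)^2) · r, so

    ∭_V (∇·F) dV = ∫_0^{2π} ∫_0^{6} ∫_0^{6} (75r^2cos(θ)^2) · r dz dr dθ.

Inner (z from 0 to 6): 450r^3cos(θ)^2.
Middle (r from 0 to 6): 145800cos(θ)^2.
Outer (θ from 0 to 2π): 145800π.

Therefore ∯_{∂V} F · n dS = 145800π.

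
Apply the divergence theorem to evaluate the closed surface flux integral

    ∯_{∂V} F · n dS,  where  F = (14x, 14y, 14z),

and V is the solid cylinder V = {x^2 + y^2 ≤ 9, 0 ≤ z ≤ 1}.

By the divergence theorem,

    ∯_{∂V} F · n dS = ∭_V (∇ · F) dV.

Compute the divergence:
    ∇ · F = ∂F_x/∂x + ∂F_y/∂y + ∂F_z/∂z = 14 + 14 + 14 = 42.

In cylindrical coordinates, x = r cos(θ), y = r sin(θ), z = z, dV = r dr dθ dz, with 0 ≤ r ≤ 3, 0 ≤ θ ≤ 2π, 0 ≤ z ≤ 1.

The integrand, after substitution and multiplying by the volume element, becomes (42) · r, so

    ∭_V (∇·F) dV = ∫_0^{2π} ∫_0^{3} ∫_0^{1} (42) · r dz dr dθ.

Inner (z from 0 to 1): 42r.
Middle (r from 0 to 3): 189.
Outer (θ from 0 to 2π): 378π.

Therefore ∯_{∂V} F · n dS = 378π.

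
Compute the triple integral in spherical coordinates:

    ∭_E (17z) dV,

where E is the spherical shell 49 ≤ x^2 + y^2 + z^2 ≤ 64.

In spherical coordinates, x = ρ sin(φ) cos(θ), y = ρ sin(φ) sin(θ), z = ρ cos(φ), and dV = ρ^2 sin(φ) dρ dφ dθ.

The integrand becomes 17ρ cos(φ), so

    ∭_E (17z) dV = ∫_{0}^{2π} ∫_{0}^{π} ∫_{7}^{8} (17ρ cos(φ)) · ρ^2 sin(φ) dρ dφ dθ.

Inner (ρ): 28815sin(2φ)/8.
Middle (φ): 0.
Outer (θ): 0.

Therefore the triple integral equals 0.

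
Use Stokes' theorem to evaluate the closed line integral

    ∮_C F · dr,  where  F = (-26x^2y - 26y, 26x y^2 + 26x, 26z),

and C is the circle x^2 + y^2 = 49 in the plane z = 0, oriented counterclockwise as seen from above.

Let S be the flat disk x^2 + y^2 ≤ 49 in the plane z = 0, with upward unit normal n̂ = ẑ. By Stokes' theorem,

    ∮_C F · dr = ∬_S (∇ × F) · n̂ dS = ∬_D (curl F)_z dA,

where D is the disk x^2 + y^2 ≤ 49.

Compute the curl of F = (-26x^2y - 26y, 26x y^2 + 26x, 26z):
    (∇ × F)_x = ∂F_z/∂y - ∂F_y/∂z = 0,
    (∇ × F)_y = ∂F_x/∂z - ∂F_z/∂x = 0,
    (∇ × F)_z = ∂F_y/∂x - ∂F_x/∂y = 26x^2 + 26y^2 + 52.

On z = 0, (curl F)_z = 26x^2 + 26y^2 + 52.

Convert to polar (x = r cos θ, y = r sin θ, dA = r dr dθ); the integrand becomes 26r^2 + 52, so

    ∬_D (curl F)_z dA = ∫_0^{2π} ∫_0^{7} (26r^2 + 52) · r dr dθ.

Inner (r from 0 to 7): 33761/2.
Outer (θ from 0 to 2π): 33761π.

Therefore ∮_C F · dr = 33761π.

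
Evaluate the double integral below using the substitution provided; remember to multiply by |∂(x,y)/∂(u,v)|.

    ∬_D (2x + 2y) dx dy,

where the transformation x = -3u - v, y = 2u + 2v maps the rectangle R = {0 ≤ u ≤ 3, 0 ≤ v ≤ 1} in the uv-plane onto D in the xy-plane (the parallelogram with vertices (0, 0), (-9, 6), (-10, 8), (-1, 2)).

Compute the Jacobian determinant of (x, y) with respect to (u, v):

    ∂(x,y)/∂(u,v) = | -3  -1 | = (-3)(2) - (-1)(2) = -4.
                   | 2  2 |

Its absolute value is |J| = 4 (the area scaling factor).

Substituting x = -3u - v, y = 2u + 2v into the integrand,

    2x + 2y → -2u + 2v,

so the integral becomes

    ∬_R (-2u + 2v) · |J| du dv = ∫_0^3 ∫_0^1 (-8u + 8v) dv du.

Inner (v): 4 - 8u.
Outer (u): -24.

Therefore ∬_D (2x + 2y) dx dy = -24.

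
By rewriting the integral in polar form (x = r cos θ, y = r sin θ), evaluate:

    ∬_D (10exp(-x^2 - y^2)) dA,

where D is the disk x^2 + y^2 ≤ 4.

The region D is 0 ≤ r ≤ 2, 0 ≤ θ ≤ 2π in polar coordinates, where x = r cos(θ), y = r sin(θ), and dA = r dr dθ.

Under the substitution, the integrand becomes 10exp(-r^2), so

    ∬_D (10exp(-x^2 - y^2)) dA = ∫_{0}^{2π} ∫_{0}^{2} (10exp(-r^2)) · r dr dθ.

Inner integral (in r): ∫_{0}^{2} (10exp(-r^2)) · r dr = 5 - 5exp(-4).

Outer integral (in θ): ∫_{0}^{2π} (5 - 5exp(-4)) dθ = -10π exp(-4) + 10π.

Therefore ∬_D (10exp(-x^2 - y^2)) dA = -10π exp(-4) + 10π.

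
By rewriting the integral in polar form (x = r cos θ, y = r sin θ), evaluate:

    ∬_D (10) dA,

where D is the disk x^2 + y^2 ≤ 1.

The region D is 0 ≤ r ≤ 1, 0 ≤ θ ≤ 2π in polar coordinates, where x = r cos(θ), y = r sin(θ), and dA = r dr dθ.

Under the substitution, the integrand becomes 10, so

    ∬_D (10) dA = ∫_{0}^{2π} ∫_{0}^{1} (10) · r dr dθ.

Inner integral (in r): ∫_{0}^{1} (10) · r dr = 5.

Outer integral (in θ): ∫_{0}^{2π} (5) dθ = 10π.

Therefore ∬_D (10) dA = 10π.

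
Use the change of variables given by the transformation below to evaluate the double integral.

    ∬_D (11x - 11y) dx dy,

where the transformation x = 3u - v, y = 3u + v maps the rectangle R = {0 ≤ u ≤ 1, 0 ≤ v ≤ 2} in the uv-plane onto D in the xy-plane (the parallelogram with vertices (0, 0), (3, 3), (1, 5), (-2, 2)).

Compute the Jacobian determinant of (x, y) with respect to (u, v):

    ∂(x,y)/∂(u,v) = | 3  -1 | = (3)(1) - (-1)(3) = 6.
                   | 3  1 |

Its absolute value is |J| = 6 (the area scaling factor).

Substituting x = 3u - v, y = 3u + v into the integrand,

    11x - 11y → -22v,

so the integral becomes

    ∬_R (-22v) · |J| du dv = ∫_0^1 ∫_0^2 (-132v) dv du.

Inner (v): -264.
Outer (u): -264.

Therefore ∬_D (11x - 11y) dx dy = -264.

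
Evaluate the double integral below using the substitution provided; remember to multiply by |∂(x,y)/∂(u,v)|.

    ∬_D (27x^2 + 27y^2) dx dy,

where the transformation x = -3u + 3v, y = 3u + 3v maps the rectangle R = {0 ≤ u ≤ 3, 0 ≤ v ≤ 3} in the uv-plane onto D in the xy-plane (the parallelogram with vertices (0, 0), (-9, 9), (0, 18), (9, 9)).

Compute the Jacobian determinant of (x, y) with respect to (u, v):

    ∂(x,y)/∂(u,v) = | -3  3 | = (-3)(3) - (3)(3) = -18.
                   | 3  3 |

Its absolute value is |J| = 18 (the area scaling factor).

Substituting x = -3u + 3v, y = 3u + 3v into the integrand,

    27x^2 + 27y^2 → 486u^2 + 486v^2,

so the integral becomes

    ∬_R (486u^2 + 486v^2) · |J| du dv = ∫_0^3 ∫_0^3 (8748u^2 + 8748v^2) dv du.

Inner (v): 26244u^2 + 78732.
Outer (u): 472392.

Therefore ∬_D (27x^2 + 27y^2) dx dy = 472392.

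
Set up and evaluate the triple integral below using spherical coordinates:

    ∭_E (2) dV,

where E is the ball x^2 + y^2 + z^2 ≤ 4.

In spherical coordinates, x = ρ sin(φ) cos(θ), y = ρ sin(φ) sin(θ), z = ρ cos(φ), and dV = ρ^2 sin(φ) dρ dφ dθ.

The integrand becomes 2, so

    ∭_E (2) dV = ∫_{0}^{2π} ∫_{0}^{π} ∫_{0}^{2} (2) · ρ^2 sin(φ) dρ dφ dθ.

Inner (ρ): 16sin(φ)/3.
Middle (φ): 32/3.
Outer (θ): 64π/3.

Therefore the triple integral equals 64π/3.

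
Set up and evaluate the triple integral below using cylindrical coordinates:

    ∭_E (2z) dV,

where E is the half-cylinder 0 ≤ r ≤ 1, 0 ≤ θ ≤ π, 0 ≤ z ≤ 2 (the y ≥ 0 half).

In cylindrical coordinates, x = r cos(θ), y = r sin(θ), z = z, and dV = r dr dθ dz.

The integrand becomes 2z, so

    ∭_E (2z) dV = ∫_{0}^{π} ∫_{0}^{1} ∫_{0}^{2} (2z) · r dz dr dθ.

Inner (z): 4r.
Middle (r from 0 to 1): 2.
Outer (θ): 2π.

Therefore the triple integral equals 2π.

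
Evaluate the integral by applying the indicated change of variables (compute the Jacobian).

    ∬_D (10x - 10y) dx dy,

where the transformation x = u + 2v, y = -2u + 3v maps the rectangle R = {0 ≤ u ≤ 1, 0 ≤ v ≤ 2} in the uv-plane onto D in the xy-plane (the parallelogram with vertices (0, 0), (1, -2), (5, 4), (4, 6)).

Compute the Jacobian determinant of (x, y) with respect to (u, v):

    ∂(x,y)/∂(u,v) = | 1  2 | = (1)(3) - (2)(-2) = 7.
                   | -2  3 |

Its absolute value is |J| = 7 (the area scaling factor).

Substituting x = u + 2v, y = -2u + 3v into the integrand,

    10x - 10y → 30u - 10v,

so the integral becomes

    ∬_R (30u - 10v) · |J| du dv = ∫_0^1 ∫_0^2 (210u - 70v) dv du.

Inner (v): 420u - 140.
Outer (u): 70.

Therefore ∬_D (10x - 10y) dx dy = 70.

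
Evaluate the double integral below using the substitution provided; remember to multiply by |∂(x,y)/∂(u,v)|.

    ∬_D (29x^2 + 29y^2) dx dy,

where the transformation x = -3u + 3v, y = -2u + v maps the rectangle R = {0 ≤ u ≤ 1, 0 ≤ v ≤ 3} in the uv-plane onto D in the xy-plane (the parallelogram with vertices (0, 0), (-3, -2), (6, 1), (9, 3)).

Compute the Jacobian determinant of (x, y) with respect to (u, v):

    ∂(x,y)/∂(u,v) = | -3  3 | = (-3)(1) - (3)(-2) = 3.
                   | -2  1 |

Its absolute value is |J| = 3 (the area scaling factor).

Substituting x = -3u + 3v, y = -2u + v into the integrand,

    29x^2 + 29y^2 → 377u^2 - 638u v + 290v^2,

so the integral becomes

    ∬_R (377u^2 - 638u v + 290v^2) · |J| du dv = ∫_0^1 ∫_0^3 (1131u^2 - 1914u v + 870v^2) dv du.

Inner (v): 3393u^2 - 8613u + 7830.
Outer (u): 9309/2.

Therefore ∬_D (29x^2 + 29y^2) dx dy = 9309/2.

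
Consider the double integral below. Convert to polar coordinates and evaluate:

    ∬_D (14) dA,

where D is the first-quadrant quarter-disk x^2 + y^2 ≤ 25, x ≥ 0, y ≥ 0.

The region D is 0 ≤ r ≤ 5, 0 ≤ θ ≤ π/2 in polar coordinates, where x = r cos(θ), y = r sin(θ), and dA = r dr dθ.

Under the substitution, the integrand becomes 14, so

    ∬_D (14) dA = ∫_{0}^{π/2} ∫_{0}^{5} (14) · r dr dθ.

Inner integral (in r): ∫_{0}^{5} (14) · r dr = 175.

Outer integral (in θ): ∫_{0}^{π/2} (175) dθ = 175π/2.

Therefore ∬_D (14) dA = 175π/2.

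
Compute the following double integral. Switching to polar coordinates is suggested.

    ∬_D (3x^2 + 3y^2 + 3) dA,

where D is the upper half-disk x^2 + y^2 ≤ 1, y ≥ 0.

The region D is 0 ≤ r ≤ 1, 0 ≤ θ ≤ π in polar coordinates, where x = r cos(θ), y = r sin(θ), and dA = r dr dθ.

Under the substitution, the integrand becomes 3r^2 + 3, so

    ∬_D (3x^2 + 3y^2 + 3) dA = ∫_{0}^{π} ∫_{0}^{1} (3r^2 + 3) · r dr dθ.

Inner integral (in r): ∫_{0}^{1} (3r^2 + 3) · r dr = 9/4.

Outer integral (in θ): ∫_{0}^{π} (9/4) dθ = 9π/4.

Therefore ∬_D (3x^2 + 3y^2 + 3) dA = 9π/4.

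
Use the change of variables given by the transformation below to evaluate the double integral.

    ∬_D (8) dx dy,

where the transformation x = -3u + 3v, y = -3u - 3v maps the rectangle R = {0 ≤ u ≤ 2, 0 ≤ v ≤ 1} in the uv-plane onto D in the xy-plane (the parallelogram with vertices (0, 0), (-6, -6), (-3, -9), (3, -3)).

Compute the Jacobian determinant of (x, y) with respect to (u, v):

    ∂(x,y)/∂(u,v) = | -3  3 | = (-3)(-3) - (3)(-3) = 18.
                   | -3  -3 |

Its absolute value is |J| = 18 (the area scaling factor).

Substituting x = -3u + 3v, y = -3u - 3v into the integrand,

    8 → 8,

so the integral becomes

    ∬_R (8) · |J| du dv = ∫_0^2 ∫_0^1 (144) dv du.

Inner (v): 144.
Outer (u): 288.

Therefore ∬_D (8) dx dy = 288.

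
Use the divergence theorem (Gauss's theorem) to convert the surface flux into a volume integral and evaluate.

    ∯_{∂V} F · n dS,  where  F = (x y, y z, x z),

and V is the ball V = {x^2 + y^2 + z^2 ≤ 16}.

By the divergence theorem,

    ∯_{∂V} F · n dS = ∭_V (∇ · F) dV.

Compute the divergence:
    ∇ · F = ∂F_x/∂x + ∂F_y/∂y + ∂F_z/∂z = y + z + x = x + y + z.

In spherical coordinates, x = ρ sin(φ) cos(θ), y = ρ sin(φ) sin(θ), z = ρ cos(φ), dV = ρ^2 sin(φ) dρ dφ dθ, with 0 ≤ ρ ≤ 4, 0 ≤ φ ≤ π, 0 ≤ θ ≤ 2π.

The integrand, after substitution and multiplying by the volume element, becomes (ρ (sqrt(2)sin(φ)sin(θ + π/4) + cos(φ))) · ρ^2 sin(φ), so

    ∭_V (∇·F) dV = ∫_0^{2π} ∫_0^{π} ∫_0^{4} (ρ (sqrt(2)sin(φ)sin(θ + π/4) + cos(φ))) · ρ^2 sin(φ) dρ dφ dθ.

Inner (ρ from 0 to 4): 64(sqrt(2)sin(φ)sin(θ + π/4) + cos(φ))sin(φ).
Middle (φ from 0 to π): 32sqrt(2)π sin(θ + π/4).
Outer (θ from 0 to 2π): 0.

Therefore ∯_{∂V} F · n dS = 0.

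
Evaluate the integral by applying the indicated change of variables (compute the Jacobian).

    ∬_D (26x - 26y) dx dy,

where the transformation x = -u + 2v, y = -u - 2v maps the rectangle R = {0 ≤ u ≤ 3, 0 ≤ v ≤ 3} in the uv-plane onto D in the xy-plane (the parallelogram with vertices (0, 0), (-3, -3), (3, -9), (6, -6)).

Compute the Jacobian determinant of (x, y) with respect to (u, v):

    ∂(x,y)/∂(u,v) = | -1  2 | = (-1)(-2) - (2)(-1) = 4.
                   | -1  -2 |

Its absolute value is |J| = 4 (the area scaling factor).

Substituting x = -u + 2v, y = -u - 2v into the integrand,

    26x - 26y → 104v,

so the integral becomes

    ∬_R (104v) · |J| du dv = ∫_0^3 ∫_0^3 (416v) dv du.

Inner (v): 1872.
Outer (u): 5616.

Therefore ∬_D (26x - 26y) dx dy = 5616.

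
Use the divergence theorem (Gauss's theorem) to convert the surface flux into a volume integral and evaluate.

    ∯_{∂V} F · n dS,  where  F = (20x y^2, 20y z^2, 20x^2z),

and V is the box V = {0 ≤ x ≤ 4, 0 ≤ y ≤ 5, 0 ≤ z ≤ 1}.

By the divergence theorem,

    ∯_{∂V} F · n dS = ∭_V (∇ · F) dV.

Compute the divergence:
    ∇ · F = ∂F_x/∂x + ∂F_y/∂y + ∂F_z/∂z = 20y^2 + 20z^2 + 20x^2 = 20x^2 + 20y^2 + 20z^2.

V is a rectangular box, so dV = dx dy dz with 0 ≤ x ≤ 4, 0 ≤ y ≤ 5, 0 ≤ z ≤ 1.

Integrate (20x^2 + 20y^2 + 20z^2) over V as an iterated integral:

    ∭_V (∇·F) dV = ∫_0^{4} ∫_0^{5} ∫_0^{1} (20x^2 + 20y^2 + 20z^2) dz dy dx.

Inner (z from 0 to 1): 20x^2 + 20y^2 + 20/3.
Middle (y from 0 to 5): 100x^2 + 2600/3.
Outer (x from 0 to 4): 5600.

Therefore ∯_{∂V} F · n dS = 5600.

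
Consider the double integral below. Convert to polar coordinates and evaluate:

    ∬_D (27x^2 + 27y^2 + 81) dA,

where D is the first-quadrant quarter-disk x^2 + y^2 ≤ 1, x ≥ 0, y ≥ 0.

The region D is 0 ≤ r ≤ 1, 0 ≤ θ ≤ π/2 in polar coordinates, where x = r cos(θ), y = r sin(θ), and dA = r dr dθ.

Under the substitution, the integrand becomes 27r^2 + 81, so

    ∬_D (27x^2 + 27y^2 + 81) dA = ∫_{0}^{π/2} ∫_{0}^{1} (27r^2 + 81) · r dr dθ.

Inner integral (in r): ∫_{0}^{1} (27r^2 + 81) · r dr = 189/4.

Outer integral (in θ): ∫_{0}^{π/2} (189/4) dθ = 189π/8.

Therefore ∬_D (27x^2 + 27y^2 + 81) dA = 189π/8.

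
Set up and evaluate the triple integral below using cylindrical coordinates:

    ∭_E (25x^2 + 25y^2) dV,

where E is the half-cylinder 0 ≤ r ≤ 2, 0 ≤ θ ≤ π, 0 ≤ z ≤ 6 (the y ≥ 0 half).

In cylindrical coordinates, x = r cos(θ), y = r sin(θ), z = z, and dV = r dr dθ dz.

The integrand becomes 25r^2, so

    ∭_E (25x^2 + 25y^2) dV = ∫_{0}^{π} ∫_{0}^{2} ∫_{0}^{6} (25r^2) · r dz dr dθ.

Inner (z): 150r^3.
Middle (r from 0 to 2): 600.
Outer (θ): 600π.

Therefore the triple integral equals 600π.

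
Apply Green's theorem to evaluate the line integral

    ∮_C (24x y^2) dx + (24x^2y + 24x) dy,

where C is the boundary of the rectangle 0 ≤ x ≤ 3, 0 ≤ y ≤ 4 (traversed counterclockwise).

Green's theorem converts the closed line integral into a double integral over the enclosed region D:

    ∮_C P dx + Q dy = ∬_D (∂Q/∂x - ∂P/∂y) dA.

Here P = 24x y^2, Q = 24x^2y + 24x, so

    ∂Q/∂x = 48x y + 24,    ∂P/∂y = 48x y,
    ∂Q/∂x - ∂P/∂y = 24.

D is the region 0 ≤ x ≤ 3, 0 ≤ y ≤ 4. Evaluating the double integral:

    ∬_D (24) dA = ∫_0^{3} ∫_0^{4} (24) dy dx.

Inner (y from 0 to 4): 96.
Outer (x from 0 to 3): 288.

Therefore ∮_C P dx + Q dy = 288.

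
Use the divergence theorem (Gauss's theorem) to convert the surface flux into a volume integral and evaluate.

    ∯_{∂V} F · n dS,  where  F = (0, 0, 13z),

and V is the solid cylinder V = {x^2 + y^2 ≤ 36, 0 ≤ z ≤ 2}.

By the divergence theorem,

    ∯_{∂V} F · n dS = ∭_V (∇ · F) dV.

Compute the divergence:
    ∇ · F = ∂F_x/∂x + ∂F_y/∂y + ∂F_z/∂z = 0 + 0 + 13 = 13.

In cylindrical coordinates, x = r cos(θ), y = r sin(θ), z = z, dV = r dr dθ dz, with 0 ≤ r ≤ 6, 0 ≤ θ ≤ 2π, 0 ≤ z ≤ 2.

The integrand, after substitution and multiplying by the volume element, becomes (13) · r, so

    ∭_V (∇·F) dV = ∫_0^{2π} ∫_0^{6} ∫_0^{2} (13) · r dz dr dθ.

Inner (z from 0 to 2): 26r.
Middle (r from 0 to 6): 468.
Outer (θ from 0 to 2π): 936π.

Therefore ∯_{∂V} F · n dS = 936π.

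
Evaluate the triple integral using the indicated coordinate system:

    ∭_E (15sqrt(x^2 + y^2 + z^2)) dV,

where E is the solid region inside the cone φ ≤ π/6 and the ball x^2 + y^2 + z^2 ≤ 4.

In spherical coordinates, x = ρ sin(φ) cos(θ), y = ρ sin(φ) sin(θ), z = ρ cos(φ), and dV = ρ^2 sin(φ) dρ dφ dθ.

The integrand becomes 15ρ, so

    ∭_E (15sqrt(x^2 + y^2 + z^2)) dV = ∫_{0}^{2π} ∫_{0}^{π/6} ∫_{0}^{2} (15ρ) · ρ^2 sin(φ) dρ dφ dθ.

Inner (ρ): 60sin(φ).
Middle (φ): 60 - 30sqrt(3).
Outer (θ): 60π (2 - sqrt(3)).

Therefore the triple integral equals 60π (2 - sqrt(3)).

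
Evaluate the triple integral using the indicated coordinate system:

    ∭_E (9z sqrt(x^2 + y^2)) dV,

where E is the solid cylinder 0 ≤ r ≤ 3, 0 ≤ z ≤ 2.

In cylindrical coordinates, x = r cos(θ), y = r sin(θ), z = z, and dV = r dr dθ dz.

The integrand becomes 9r z, so

    ∭_E (9z sqrt(x^2 + y^2)) dV = ∫_{0}^{2π} ∫_{0}^{3} ∫_{0}^{2} (9r z) · r dz dr dθ.

Inner (z): 18r^2.
Middle (r from 0 to 3): 162.
Outer (θ): 324π.

Therefore the triple integral equals 324π.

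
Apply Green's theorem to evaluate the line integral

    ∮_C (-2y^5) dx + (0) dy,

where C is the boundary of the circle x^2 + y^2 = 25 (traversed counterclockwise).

Green's theorem converts the closed line integral into a double integral over the enclosed region D:

    ∮_C P dx + Q dy = ∬_D (∂Q/∂x - ∂P/∂y) dA.

Here P = -2y^5, Q = 0, so

    ∂Q/∂x = 0,    ∂P/∂y = -10y^4,
    ∂Q/∂x - ∂P/∂y = 10y^4.

D is the region x^2 + y^2 ≤ 25. Evaluating the double integral:

In polar coordinates (x = r cos θ, y = r sin θ, dA = r dr dθ) the integrand becomes 10r^4sin(θ)^4, so

    ∬_D (10y^4) dA = ∫_0^{2π} ∫_0^{5} (10r^4sin(θ)^4) · r dr dθ.

Inner (r from 0 to 5): 78125sin(θ)^4/3.
Outer (θ from 0 to 2π): 78125π/4.

Therefore ∮_C P dx + Q dy = 78125π/4.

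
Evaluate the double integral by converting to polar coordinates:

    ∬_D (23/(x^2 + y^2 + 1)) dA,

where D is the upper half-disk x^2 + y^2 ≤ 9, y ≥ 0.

The region D is 0 ≤ r ≤ 3, 0 ≤ θ ≤ π in polar coordinates, where x = r cos(θ), y = r sin(θ), and dA = r dr dθ.

Under the substitution, the integrand becomes 23/(r^2 + 1), so

    ∬_D (23/(x^2 + y^2 + 1)) dA = ∫_{0}^{π} ∫_{0}^{3} (23/(r^2 + 1)) · r dr dθ.

Inner integral (in r): ∫_{0}^{3} (23/(r^2 + 1)) · r dr = 23log(10)/2.

Outer integral (in θ): ∫_{0}^{π} (23log(10)/2) dθ = 23π log(10)/2.

Therefore ∬_D (23/(x^2 + y^2 + 1)) dA = 23π log(10)/2.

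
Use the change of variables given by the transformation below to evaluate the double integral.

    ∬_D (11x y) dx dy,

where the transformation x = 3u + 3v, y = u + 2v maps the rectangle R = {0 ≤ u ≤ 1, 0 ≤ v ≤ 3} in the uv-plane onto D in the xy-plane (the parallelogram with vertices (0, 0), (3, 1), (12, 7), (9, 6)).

Compute the Jacobian determinant of (x, y) with respect to (u, v):

    ∂(x,y)/∂(u,v) = | 3  3 | = (3)(2) - (3)(1) = 3.
                   | 1  2 |

Its absolute value is |J| = 3 (the area scaling factor).

Substituting x = 3u + 3v, y = u + 2v into the integrand,

    11x y → 33u^2 + 99u v + 66v^2,

so the integral becomes

    ∬_R (33u^2 + 99u v + 66v^2) · |J| du dv = ∫_0^1 ∫_0^3 (99u^2 + 297u v + 198v^2) dv du.

Inner (v): 297u^2 + 2673u/2 + 1782.
Outer (u): 10197/4.

Therefore ∬_D (11x y) dx dy = 10197/4.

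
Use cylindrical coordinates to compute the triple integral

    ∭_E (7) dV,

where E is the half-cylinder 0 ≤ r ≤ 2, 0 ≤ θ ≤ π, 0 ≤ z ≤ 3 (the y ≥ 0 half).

In cylindrical coordinates, x = r cos(θ), y = r sin(θ), z = z, and dV = r dr dθ dz.

The integrand becomes 7, so

    ∭_E (7) dV = ∫_{0}^{π} ∫_{0}^{2} ∫_{0}^{3} (7) · r dz dr dθ.

Inner (z): 21r.
Middle (r from 0 to 2): 42.
Outer (θ): 42π.

Therefore the triple integral equals 42π.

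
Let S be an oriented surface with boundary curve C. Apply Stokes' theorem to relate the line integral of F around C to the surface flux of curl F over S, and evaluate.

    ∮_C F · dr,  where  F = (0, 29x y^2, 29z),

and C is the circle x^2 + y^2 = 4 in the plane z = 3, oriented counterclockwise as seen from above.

Let S be the flat disk x^2 + y^2 ≤ 4 in the plane z = 3, with upward unit normal n̂ = ẑ. By Stokes' theorem,

    ∮_C F · dr = ∬_S (∇ × F) · n̂ dS = ∬_D (curl F)_z dA,

where D is the disk x^2 + y^2 ≤ 4.

Compute the curl of F = (0, 29x y^2, 29z):
    (∇ × F)_x = ∂F_z/∂y - ∂F_y/∂z = 0,
    (∇ × F)_y = ∂F_x/∂z - ∂F_z/∂x = 0,
    (∇ × F)_z = ∂F_y/∂x - ∂F_x/∂y = 29y^2.

On z = 3, (curl F)_z = 29y^2.

Convert to polar (x = r cos θ, y = r sin θ, dA = r dr dθ); the integrand becomes 29r^2sin(θ)^2, so

    ∬_D (curl F)_z dA = ∫_0^{2π} ∫_0^{2} (29r^2sin(θ)^2) · r dr dθ.

Inner (r from 0 to 2): 116sin(θ)^2.
Outer (θ from 0 to 2π): 116π.

Therefore ∮_C F · dr = 116π.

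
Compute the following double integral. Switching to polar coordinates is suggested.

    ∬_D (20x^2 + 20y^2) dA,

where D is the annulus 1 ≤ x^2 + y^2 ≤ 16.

The region D is 1 ≤ r ≤ 4, 0 ≤ θ ≤ 2π in polar coordinates, where x = r cos(θ), y = r sin(θ), and dA = r dr dθ.

Under the substitution, the integrand becomes 20r^2, so

    ∬_D (20x^2 + 20y^2) dA = ∫_{0}^{2π} ∫_{1}^{4} (20r^2) · r dr dθ.

Inner integral (in r): ∫_{1}^{4} (20r^2) · r dr = 1275.

Outer integral (in θ): ∫_{0}^{2π} (1275) dθ = 2550π.

Therefore ∬_D (20x^2 + 20y^2) dA = 2550π.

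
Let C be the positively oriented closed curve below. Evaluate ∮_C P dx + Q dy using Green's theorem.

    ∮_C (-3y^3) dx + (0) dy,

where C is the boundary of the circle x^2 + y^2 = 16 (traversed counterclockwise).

Green's theorem converts the closed line integral into a double integral over the enclosed region D:

    ∮_C P dx + Q dy = ∬_D (∂Q/∂x - ∂P/∂y) dA.

Here P = -3y^3, Q = 0, so

    ∂Q/∂x = 0,    ∂P/∂y = -9y^2,
    ∂Q/∂x - ∂P/∂y = 9y^2.

D is the region x^2 + y^2 ≤ 16. Evaluating the double integral:

In polar coordinates (x = r cos θ, y = r sin θ, dA = r dr dθ) the integrand becomes 9r^2sin(θ)^2, so

    ∬_D (9y^2) dA = ∫_0^{2π} ∫_0^{4} (9r^2sin(θ)^2) · r dr dθ.

Inner (r from 0 to 4): 576sin(θ)^2.
Outer (θ from 0 to 2π): 576π.

Therefore ∮_C P dx + Q dy = 576π.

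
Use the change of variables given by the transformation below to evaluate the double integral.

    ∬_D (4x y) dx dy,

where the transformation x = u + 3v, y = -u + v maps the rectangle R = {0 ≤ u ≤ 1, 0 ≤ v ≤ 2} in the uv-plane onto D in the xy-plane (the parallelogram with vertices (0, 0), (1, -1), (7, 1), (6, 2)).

Compute the Jacobian determinant of (x, y) with respect to (u, v):

    ∂(x,y)/∂(u,v) = | 1  3 | = (1)(1) - (3)(-1) = 4.
                   | -1  1 |

Its absolute value is |J| = 4 (the area scaling factor).

Substituting x = u + 3v, y = -u + v into the integrand,

    4x y → -4u^2 - 8u v + 12v^2,

so the integral becomes

    ∬_R (-4u^2 - 8u v + 12v^2) · |J| du dv = ∫_0^1 ∫_0^2 (-16u^2 - 32u v + 48v^2) dv du.

Inner (v): -32u^2 - 64u + 128.
Outer (u): 256/3.

Therefore ∬_D (4x y) dx dy = 256/3.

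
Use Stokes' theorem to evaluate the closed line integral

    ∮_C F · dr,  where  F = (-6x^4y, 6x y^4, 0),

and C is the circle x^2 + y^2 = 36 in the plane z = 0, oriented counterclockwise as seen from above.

Let S be the flat disk x^2 + y^2 ≤ 36 in the plane z = 0, with upward unit normal n̂ = ẑ. By Stokes' theorem,

    ∮_C F · dr = ∬_S (∇ × F) · n̂ dS = ∬_D (curl F)_z dA,

where D is the disk x^2 + y^2 ≤ 36.

Compute the curl of F = (-6x^4y, 6x y^4, 0):
    (∇ × F)_x = ∂F_z/∂y - ∂F_y/∂z = 0,
    (∇ × F)_y = ∂F_x/∂z - ∂F_z/∂x = 0,
    (∇ × F)_z = ∂F_y/∂x - ∂F_x/∂y = 6x^4 + 6y^4.

On z = 0, (curl F)_z = 6x^4 + 6y^4.

Convert to polar (x = r cos θ, y = r sin θ, dA = r dr dθ); the integrand becomes 6r^4(sin(θ)^4 + cos(θ)^4), so

    ∬_D (curl F)_z dA = ∫_0^{2π} ∫_0^{6} (6r^4(sin(θ)^4 + cos(θ)^4)) · r dr dθ.

Inner (r from 0 to 6): 46656sin(θ)^4 + 46656cos(θ)^4.
Outer (θ from 0 to 2π): 69984π.

Therefore ∮_C F · dr = 69984π.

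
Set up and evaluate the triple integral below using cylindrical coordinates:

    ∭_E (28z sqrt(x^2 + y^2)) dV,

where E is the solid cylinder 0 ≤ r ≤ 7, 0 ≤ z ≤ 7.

In cylindrical coordinates, x = r cos(θ), y = r sin(θ), z = z, and dV = r dr dθ dz.

The integrand becomes 28r z, so

    ∭_E (28z sqrt(x^2 + y^2)) dV = ∫_{0}^{2π} ∫_{0}^{7} ∫_{0}^{7} (28r z) · r dz dr dθ.

Inner (z): 686r^2.
Middle (r from 0 to 7): 235298/3.
Outer (θ): 470596π/3.

Therefore the triple integral equals 470596π/3.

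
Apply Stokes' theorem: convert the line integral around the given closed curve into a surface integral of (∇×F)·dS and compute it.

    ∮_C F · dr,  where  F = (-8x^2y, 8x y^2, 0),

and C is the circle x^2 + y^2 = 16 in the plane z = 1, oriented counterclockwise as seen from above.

Let S be the flat disk x^2 + y^2 ≤ 16 in the plane z = 1, with upward unit normal n̂ = ẑ. By Stokes' theorem,

    ∮_C F · dr = ∬_S (∇ × F) · n̂ dS = ∬_D (curl F)_z dA,

where D is the disk x^2 + y^2 ≤ 16.

Compute the curl of F = (-8x^2y, 8x y^2, 0):
    (∇ × F)_x = ∂F_z/∂y - ∂F_y/∂z = 0,
    (∇ × F)_y = ∂F_x/∂z - ∂F_z/∂x = 0,
    (∇ × F)_z = ∂F_y/∂x - ∂F_x/∂y = 8x^2 + 8y^2.

On z = 1, (curl F)_z = 8x^2 + 8y^2.

Convert to polar (x = r cos θ, y = r sin θ, dA = r dr dθ); the integrand becomes 8r^2, so

    ∬_D (curl F)_z dA = ∫_0^{2π} ∫_0^{4} (8r^2) · r dr dθ.

Inner (r from 0 to 4): 512.
Outer (θ from 0 to 2π): 1024π.

Therefore ∮_C F · dr = 1024π.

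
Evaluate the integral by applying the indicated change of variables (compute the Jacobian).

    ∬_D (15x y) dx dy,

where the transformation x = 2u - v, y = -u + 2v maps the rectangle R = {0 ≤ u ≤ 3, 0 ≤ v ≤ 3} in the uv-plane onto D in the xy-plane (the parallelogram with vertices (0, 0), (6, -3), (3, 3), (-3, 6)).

Compute the Jacobian determinant of (x, y) with respect to (u, v):

    ∂(x,y)/∂(u,v) = | 2  -1 | = (2)(2) - (-1)(-1) = 3.
                   | -1  2 |

Its absolute value is |J| = 3 (the area scaling factor).

Substituting x = 2u - v, y = -u + 2v into the integrand,

    15x y → -30u^2 + 75u v - 30v^2,

so the integral becomes

    ∬_R (-30u^2 + 75u v - 30v^2) · |J| du dv = ∫_0^3 ∫_0^3 (-90u^2 + 225u v - 90v^2) dv du.

Inner (v): -270u^2 + 2025u/2 - 810.
Outer (u): -1215/4.

Therefore ∬_D (15x y) dx dy = -1215/4.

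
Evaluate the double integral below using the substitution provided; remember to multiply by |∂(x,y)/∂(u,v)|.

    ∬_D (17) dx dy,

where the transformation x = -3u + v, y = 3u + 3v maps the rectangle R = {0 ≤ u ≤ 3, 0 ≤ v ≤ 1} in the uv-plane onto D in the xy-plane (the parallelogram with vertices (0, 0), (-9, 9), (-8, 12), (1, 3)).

Compute the Jacobian determinant of (x, y) with respect to (u, v):

    ∂(x,y)/∂(u,v) = | -3  1 | = (-3)(3) - (1)(3) = -12.
                   | 3  3 |

Its absolute value is |J| = 12 (the area scaling factor).

Substituting x = -3u + v, y = 3u + 3v into the integrand,

    17 → 17,

so the integral becomes

    ∬_R (17) · |J| du dv = ∫_0^3 ∫_0^1 (204) dv du.

Inner (v): 204.
Outer (u): 612.

Therefore ∬_D (17) dx dy = 612.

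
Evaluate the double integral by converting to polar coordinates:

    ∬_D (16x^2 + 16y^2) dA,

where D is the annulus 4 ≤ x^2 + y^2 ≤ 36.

The region D is 2 ≤ r ≤ 6, 0 ≤ θ ≤ 2π in polar coordinates, where x = r cos(θ), y = r sin(θ), and dA = r dr dθ.

Under the substitution, the integrand becomes 16r^2, so

    ∬_D (16x^2 + 16y^2) dA = ∫_{0}^{2π} ∫_{2}^{6} (16r^2) · r dr dθ.

Inner integral (in r): ∫_{2}^{6} (16r^2) · r dr = 5120.

Outer integral (in θ): ∫_{0}^{2π} (5120) dθ = 10240π.

Therefore ∬_D (16x^2 + 16y^2) dA = 10240π.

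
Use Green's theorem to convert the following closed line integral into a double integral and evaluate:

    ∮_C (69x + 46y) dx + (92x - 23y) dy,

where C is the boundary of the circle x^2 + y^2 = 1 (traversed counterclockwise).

Green's theorem converts the closed line integral into a double integral over the enclosed region D:

    ∮_C P dx + Q dy = ∬_D (∂Q/∂x - ∂P/∂y) dA.

Here P = 69x + 46y, Q = 92x - 23y, so

    ∂Q/∂x = 92,    ∂P/∂y = 46,
    ∂Q/∂x - ∂P/∂y = 46.

D is the region x^2 + y^2 ≤ 1. Evaluating the double integral:

In polar coordinates (x = r cos θ, y = r sin θ, dA = r dr dθ) the integrand becomes 46, so

    ∬_D (46) dA = ∫_0^{2π} ∫_0^{1} (46) · r dr dθ.

Inner (r from 0 to 1): 23.
Outer (θ from 0 to 2π): 46π.

Therefore ∮_C P dx + Q dy = 46π.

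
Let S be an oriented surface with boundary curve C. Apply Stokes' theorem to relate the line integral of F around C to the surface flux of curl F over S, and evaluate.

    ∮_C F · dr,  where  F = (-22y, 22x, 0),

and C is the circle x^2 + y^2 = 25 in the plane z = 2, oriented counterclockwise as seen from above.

Let S be the flat disk x^2 + y^2 ≤ 25 in the plane z = 2, with upward unit normal n̂ = ẑ. By Stokes' theorem,

    ∮_C F · dr = ∬_S (∇ × F) · n̂ dS = ∬_D (curl F)_z dA,

where D is the disk x^2 + y^2 ≤ 25.

Compute the curl of F = (-22y, 22x, 0):
    (∇ × F)_x = ∂F_z/∂y - ∂F_y/∂z = 0,
    (∇ × F)_y = ∂F_x/∂z - ∂F_z/∂x = 0,
    (∇ × F)_z = ∂F_y/∂x - ∂F_x/∂y = 44.

On z = 2, (curl F)_z = 44.

Convert to polar (x = r cos θ, y = r sin θ, dA = r dr dθ); the integrand becomes 44, so

    ∬_D (curl F)_z dA = ∫_0^{2π} ∫_0^{5} (44) · r dr dθ.

Inner (r from 0 to 5): 550.
Outer (θ from 0 to 2π): 1100π.

Therefore ∮_C F · dr = 1100π.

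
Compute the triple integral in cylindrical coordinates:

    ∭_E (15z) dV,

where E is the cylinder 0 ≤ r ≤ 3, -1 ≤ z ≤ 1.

In cylindrical coordinates, x = r cos(θ), y = r sin(θ), z = z, and dV = r dr dθ dz.

The integrand becomes 15z, so

    ∭_E (15z) dV = ∫_{0}^{2π} ∫_{0}^{3} ∫_{-1}^{1} (15z) · r dz dr dθ.

Inner (z): 0.
Middle (r from 0 to 3): 0.
Outer (θ): 0.

Therefore the triple integral equals 0.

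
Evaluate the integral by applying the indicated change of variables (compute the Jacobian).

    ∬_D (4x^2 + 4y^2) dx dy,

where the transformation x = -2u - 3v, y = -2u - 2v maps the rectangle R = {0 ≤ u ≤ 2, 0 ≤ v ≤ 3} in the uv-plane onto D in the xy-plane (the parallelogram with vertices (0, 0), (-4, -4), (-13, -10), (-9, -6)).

Compute the Jacobian determinant of (x, y) with respect to (u, v):

    ∂(x,y)/∂(u,v) = | -2  -3 | = (-2)(-2) - (-3)(-2) = -2.
                   | -2  -2 |

Its absolute value is |J| = 2 (the area scaling factor).

Substituting x = -2u - 3v, y = -2u - 2v into the integrand,

    4x^2 + 4y^2 → 32u^2 + 80u v + 52v^2,

so the integral becomes

    ∬_R (32u^2 + 80u v + 52v^2) · |J| du dv = ∫_0^2 ∫_0^3 (64u^2 + 160u v + 104v^2) dv du.

Inner (v): 192u^2 + 720u + 936.
Outer (u): 3824.

Therefore ∬_D (4x^2 + 4y^2) dx dy = 3824.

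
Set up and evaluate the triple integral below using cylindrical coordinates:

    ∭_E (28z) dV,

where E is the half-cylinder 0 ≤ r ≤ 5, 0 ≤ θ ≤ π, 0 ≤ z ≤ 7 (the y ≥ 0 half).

In cylindrical coordinates, x = r cos(θ), y = r sin(θ), z = z, and dV = r dr dθ dz.

The integrand becomes 28z, so

    ∭_E (28z) dV = ∫_{0}^{π} ∫_{0}^{5} ∫_{0}^{7} (28z) · r dz dr dθ.

Inner (z): 686r.
Middle (r from 0 to 5): 8575.
Outer (θ): 8575π.

Therefore the triple integral equals 8575π.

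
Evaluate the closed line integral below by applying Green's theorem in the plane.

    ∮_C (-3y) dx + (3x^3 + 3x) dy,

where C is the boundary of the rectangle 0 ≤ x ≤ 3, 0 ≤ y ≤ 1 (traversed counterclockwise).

Green's theorem converts the closed line integral into a double integral over the enclosed region D:

    ∮_C P dx + Q dy = ∬_D (∂Q/∂x - ∂P/∂y) dA.

Here P = -3y, Q = 3x^3 + 3x, so

    ∂Q/∂x = 9x^2 + 3,    ∂P/∂y = -3,
    ∂Q/∂x - ∂P/∂y = 9x^2 + 6.

D is the region 0 ≤ x ≤ 3, 0 ≤ y ≤ 1. Evaluating the double integral:

    ∬_D (9x^2 + 6) dA = ∫_0^{3} ∫_0^{1} (9x^2 + 6) dy dx.

Inner (y from 0 to 1): 9x^2 + 6.
Outer (x from 0 to 3): 99.

Therefore ∮_C P dx + Q dy = 99.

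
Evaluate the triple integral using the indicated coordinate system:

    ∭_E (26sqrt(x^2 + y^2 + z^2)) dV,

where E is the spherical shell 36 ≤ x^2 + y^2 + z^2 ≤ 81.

In spherical coordinates, x = ρ sin(φ) cos(θ), y = ρ sin(φ) sin(θ), z = ρ cos(φ), and dV = ρ^2 sin(φ) dρ dφ dθ.

The integrand becomes 26ρ, so

    ∭_E (26sqrt(x^2 + y^2 + z^2)) dV = ∫_{0}^{2π} ∫_{0}^{π} ∫_{6}^{9} (26ρ) · ρ^2 sin(φ) dρ dφ dθ.

Inner (ρ): 68445sin(φ)/2.
Middle (φ): 68445.
Outer (θ): 136890π.

Therefore the triple integral equals 136890π.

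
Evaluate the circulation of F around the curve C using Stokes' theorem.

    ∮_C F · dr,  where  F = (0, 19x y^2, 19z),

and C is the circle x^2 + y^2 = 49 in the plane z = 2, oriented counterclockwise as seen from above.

Let S be the flat disk x^2 + y^2 ≤ 49 in the plane z = 2, with upward unit normal n̂ = ẑ. By Stokes' theorem,

    ∮_C F · dr = ∬_S (∇ × F) · n̂ dS = ∬_D (curl F)_z dA,

where D is the disk x^2 + y^2 ≤ 49.

Compute the curl of F = (0, 19x y^2, 19z):
    (∇ × F)_x = ∂F_z/∂y - ∂F_y/∂z = 0,
    (∇ × F)_y = ∂F_x/∂z - ∂F_z/∂x = 0,
    (∇ × F)_z = ∂F_y/∂x - ∂F_x/∂y = 19y^2.

On z = 2, (curl F)_z = 19y^2.

Convert to polar (x = r cos θ, y = r sin θ, dA = r dr dθ); the integrand becomes 19r^2sin(θ)^2, so

    ∬_D (curl F)_z dA = ∫_0^{2π} ∫_0^{7} (19r^2sin(θ)^2) · r dr dθ.

Inner (r from 0 to 7): 45619sin(θ)^2/4.
Outer (θ from 0 to 2π): 45619π/4.

Therefore ∮_C F · dr = 45619π/4.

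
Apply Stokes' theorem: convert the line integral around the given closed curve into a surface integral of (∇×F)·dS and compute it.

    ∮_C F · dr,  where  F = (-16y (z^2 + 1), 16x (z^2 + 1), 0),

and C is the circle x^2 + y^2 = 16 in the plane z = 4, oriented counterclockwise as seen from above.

Let S be the flat disk x^2 + y^2 ≤ 16 in the plane z = 4, with upward unit normal n̂ = ẑ. By Stokes' theorem,

    ∮_C F · dr = ∬_S (∇ × F) · n̂ dS = ∬_D (curl F)_z dA,

where D is the disk x^2 + y^2 ≤ 16.

Compute the curl of F = (-16y (z^2 + 1), 16x (z^2 + 1), 0):
    (∇ × F)_x = ∂F_z/∂y - ∂F_y/∂z = -32x z,
    (∇ × F)_y = ∂F_x/∂z - ∂F_z/∂x = -32y z,
    (∇ × F)_z = ∂F_y/∂x - ∂F_x/∂y = 32z^2 + 32.

On z = 4, (curl F)_z = 544.

Convert to polar (x = r cos θ, y = r sin θ, dA = r dr dθ); the integrand becomes 544, so

    ∬_D (curl F)_z dA = ∫_0^{2π} ∫_0^{4} (544) · r dr dθ.

Inner (r from 0 to 4): 4352.
Outer (θ from 0 to 2π): 8704π.

Therefore ∮_C F · dr = 8704π.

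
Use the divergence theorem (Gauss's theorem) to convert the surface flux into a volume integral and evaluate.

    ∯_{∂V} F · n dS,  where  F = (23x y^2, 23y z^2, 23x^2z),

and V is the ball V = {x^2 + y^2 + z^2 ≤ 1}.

By the divergence theorem,

    ∯_{∂V} F · n dS = ∭_V (∇ · F) dV.

Compute the divergence:
    ∇ · F = ∂F_x/∂x + ∂F_y/∂y + ∂F_z/∂z = 23y^2 + 23z^2 + 23x^2 = 23x^2 + 23y^2 + 23z^2.

In spherical coordinates, x = ρ sin(φ) cos(θ), y = ρ sin(φ) sin(θ), z = ρ cos(φ), dV = ρ^2 sin(φ) dρ dφ dθ, with 0 ≤ ρ ≤ 1, 0 ≤ φ ≤ π, 0 ≤ θ ≤ 2π.

The integrand, after substitution and multiplying by the volume element, becomes (23ρ^2) · ρ^2 sin(φ), so

    ∭_V (∇·F) dV = ∫_0^{2π} ∫_0^{π} ∫_0^{1} (23ρ^2) · ρ^2 sin(φ) dρ dφ dθ.

Inner (ρ from 0 to 1): 23sin(φ)/5.
Middle (φ from 0 to π): 46/5.
Outer (θ from 0 to 2π): 92π/5.

Therefore ∯_{∂V} F · n dS = 92π/5.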